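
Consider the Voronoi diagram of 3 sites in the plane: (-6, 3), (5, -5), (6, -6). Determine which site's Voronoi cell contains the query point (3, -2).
Nearest site = (5, -5)

The Voronoi cell of site s contains exactly those query points closer to s than to any other site. Compute squared distances from q = (3, -2) to each site:
  (5 − 3)² + (-5 − -2)² = 13
  (6 − 3)² + (-6 − -2)² = 25
  (-6 − 3)² + (3 − -2)² = 106
Minimum is attained by (5, -5), so q lies in its Voronoi cell.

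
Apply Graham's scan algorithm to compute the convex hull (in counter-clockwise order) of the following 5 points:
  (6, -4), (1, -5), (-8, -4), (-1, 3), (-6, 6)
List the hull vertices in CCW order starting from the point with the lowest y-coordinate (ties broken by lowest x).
Hull (CCW) = [(1, -5), (6, -4), (-1, 3), (-6, 6), (-8, -4)]

Graham scan procedure:
  1. Find the pivot p₀ = point with lowest y (tie → lowest x): (1, -5).
  2. Sort the remaining points by polar angle around p₀.
  3. Walk through sorted points, maintaining a stack; pop the top while the last three entries make a non-left turn (cross product ≤ 0).
  4. Final stack is the convex hull in CCW order: (1, -5), (6, -4), (-1, 3), (-6, 6), (-8, -4).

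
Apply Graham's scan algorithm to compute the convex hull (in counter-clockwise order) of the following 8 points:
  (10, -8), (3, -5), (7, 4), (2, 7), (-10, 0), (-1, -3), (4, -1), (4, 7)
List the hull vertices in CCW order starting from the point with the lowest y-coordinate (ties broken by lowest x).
Hull (CCW) = [(10, -8), (7, 4), (4, 7), (2, 7), (-10, 0)]

Graham scan procedure:
  1. Find the pivot p₀ = point with lowest y (tie → lowest x): (10, -8).
  2. Sort the remaining points by polar angle around p₀.
  3. Walk through sorted points, maintaining a stack; pop the top while the last three entries make a non-left turn (cross product ≤ 0).
  4. Final stack is the convex hull in CCW order: (10, -8), (7, 4), (4, 7), (2, 7), (-10, 0).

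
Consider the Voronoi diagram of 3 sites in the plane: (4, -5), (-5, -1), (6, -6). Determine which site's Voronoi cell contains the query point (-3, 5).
Nearest site = (-5, -1)

The Voronoi cell of site s contains exactly those query points closer to s than to any other site. Compute squared distances from q = (-3, 5) to each site:
  (-5 − -3)² + (-1 − 5)² = 40
  (4 − -3)² + (-5 − 5)² = 149
  (6 − -3)² + (-6 − 5)² = 202
Minimum is attained by (-5, -1), so q lies in its Voronoi cell.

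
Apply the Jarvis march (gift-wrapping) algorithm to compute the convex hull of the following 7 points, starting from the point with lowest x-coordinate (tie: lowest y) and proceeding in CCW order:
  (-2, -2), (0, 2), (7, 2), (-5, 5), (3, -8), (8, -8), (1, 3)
Hull (CCW) = [(-5, 5), (-2, -2), (3, -8), (8, -8), (7, 2)]

Jarvis march: at each step, from the current hull vertex p, select the next vertex q as the point such that every other point lies strictly to the left of (or on) the directed line p → q. (Equivalently: for every other point r, the cross product (q − p) × (r − p) ≥ 0.)
Starting point (lowest x, tie lowest y): (-5, 5). Wrap until returning to start. Resulting hull: (-5, 5), (-2, -2), (3, -8), (8, -8), (7, 2).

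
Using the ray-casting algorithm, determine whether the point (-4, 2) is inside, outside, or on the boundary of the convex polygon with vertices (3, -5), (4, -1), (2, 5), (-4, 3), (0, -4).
The point (-4, 2) lies strictly outside the polygon

Cast a horizontal ray to the right from the query point and count how many polygon edges it crosses (each edge strictly once or zero times, handled with the usual half-open convention). 
Parity of crossings → even ⇒ outside.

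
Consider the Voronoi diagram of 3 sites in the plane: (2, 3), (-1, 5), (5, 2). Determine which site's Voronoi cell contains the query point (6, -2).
Nearest site = (5, 2)

The Voronoi cell of site s contains exactly those query points closer to s than to any other site. Compute squared distances from q = (6, -2) to each site:
  (5 − 6)² + (2 − -2)² = 17
  (2 − 6)² + (3 − -2)² = 41
  (-1 − 6)² + (5 − -2)² = 98
Minimum is attained by (5, 2), so q lies in its Voronoi cell.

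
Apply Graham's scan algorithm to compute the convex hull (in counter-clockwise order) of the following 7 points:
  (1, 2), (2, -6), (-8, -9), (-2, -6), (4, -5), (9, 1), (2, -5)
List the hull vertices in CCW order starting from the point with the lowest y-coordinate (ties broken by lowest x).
Hull (CCW) = [(-8, -9), (2, -6), (4, -5), (9, 1), (1, 2)]

Graham scan procedure:
  1. Find the pivot p₀ = point with lowest y (tie → lowest x): (-8, -9).
  2. Sort the remaining points by polar angle around p₀.
  3. Walk through sorted points, maintaining a stack; pop the top while the last three entries make a non-left turn (cross product ≤ 0).
  4. Final stack is the convex hull in CCW order: (-8, -9), (2, -6), (4, -5), (9, 1), (1, 2).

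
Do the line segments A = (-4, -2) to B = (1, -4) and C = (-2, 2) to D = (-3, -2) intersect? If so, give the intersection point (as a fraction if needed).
No (intersection of containing lines falls outside at least one segment)

Parametrize and solve: t = 2/11, s = 12/11. At least one of these is outside [0, 1], so the segments do not intersect.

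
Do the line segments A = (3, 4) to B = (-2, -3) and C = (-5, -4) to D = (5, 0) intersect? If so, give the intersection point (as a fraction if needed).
Yes; intersection at (-9/5, -68/25) (t = 24/25 on AB, s = 8/25 on CD)

Parametrize AB as A + t(B − A) = (3 + -5 t, 4 + -7 t) and CD as C + s(D − C) = (-5 + 10 s, -4 + 4 s). Solve the linear system for (t, s). Determinant = -50 ≠ 0, so a unique intersection of the containing lines exists. Solution: t = 24/25, s = 8/25 — both in [0, 1], so the segments cross. Intersection point: (-9/5, -68/25).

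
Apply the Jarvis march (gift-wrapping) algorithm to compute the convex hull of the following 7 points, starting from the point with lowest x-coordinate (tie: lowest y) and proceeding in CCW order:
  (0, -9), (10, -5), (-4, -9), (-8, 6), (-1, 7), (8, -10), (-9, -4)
Hull (CCW) = [(-9, -4), (-4, -9), (8, -10), (10, -5), (-1, 7), (-8, 6)]

Jarvis march: at each step, from the current hull vertex p, select the next vertex q as the point such that every other point lies strictly to the left of (or on) the directed line p → q. (Equivalently: for every other point r, the cross product (q − p) × (r − p) ≥ 0.)
Starting point (lowest x, tie lowest y): (-9, -4). Wrap until returning to start. Resulting hull: (-9, -4), (-4, -9), (8, -10), (10, -5), (-1, 7), (-8, 6).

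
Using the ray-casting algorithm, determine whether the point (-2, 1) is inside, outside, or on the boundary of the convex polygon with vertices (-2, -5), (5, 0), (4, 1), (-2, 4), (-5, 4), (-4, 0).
The point (-2, 1) lies strictly inside the polygon

Cast a horizontal ray to the right from the query point and count how many polygon edges it crosses (each edge strictly once or zero times, handled with the usual half-open convention). 
Parity of crossings → odd ⇒ inside.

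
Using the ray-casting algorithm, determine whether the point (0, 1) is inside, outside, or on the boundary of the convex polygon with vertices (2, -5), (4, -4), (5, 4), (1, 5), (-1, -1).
The point (0, 1) lies strictly inside the polygon

Cast a horizontal ray to the right from the query point and count how many polygon edges it crosses (each edge strictly once or zero times, handled with the usual half-open convention). 
Parity of crossings → odd ⇒ inside.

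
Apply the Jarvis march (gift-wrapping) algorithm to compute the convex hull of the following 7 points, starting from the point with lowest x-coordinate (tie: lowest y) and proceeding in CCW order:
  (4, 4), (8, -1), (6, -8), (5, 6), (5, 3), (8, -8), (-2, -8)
Hull (CCW) = [(-2, -8), (8, -8), (8, -1), (5, 6)]

Jarvis march: at each step, from the current hull vertex p, select the next vertex q as the point such that every other point lies strictly to the left of (or on) the directed line p → q. (Equivalently: for every other point r, the cross product (q − p) × (r − p) ≥ 0.)
Starting point (lowest x, tie lowest y): (-2, -8). Wrap until returning to start. Resulting hull: (-2, -8), (8, -8), (8, -1), (5, 6).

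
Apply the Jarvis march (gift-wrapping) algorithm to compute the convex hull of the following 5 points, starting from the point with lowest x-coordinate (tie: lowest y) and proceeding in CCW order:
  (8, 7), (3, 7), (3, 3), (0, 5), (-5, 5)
Hull (CCW) = [(-5, 5), (3, 3), (8, 7), (3, 7)]

Jarvis march: at each step, from the current hull vertex p, select the next vertex q as the point such that every other point lies strictly to the left of (or on) the directed line p → q. (Equivalently: for every other point r, the cross product (q − p) × (r − p) ≥ 0.)
Starting point (lowest x, tie lowest y): (-5, 5). Wrap until returning to start. Resulting hull: (-5, 5), (3, 3), (8, 7), (3, 7).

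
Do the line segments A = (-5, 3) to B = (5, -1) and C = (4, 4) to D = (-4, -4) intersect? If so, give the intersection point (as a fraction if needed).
Yes; intersection at (5/7, 5/7) (t = 4/7 on AB, s = 23/56 on CD)

Parametrize AB as A + t(B − A) = (-5 + 10 t, 3 + -4 t) and CD as C + s(D − C) = (4 + -8 s, 4 + -8 s). Solve the linear system for (t, s). Determinant = 112 ≠ 0, so a unique intersection of the containing lines exists. Solution: t = 4/7, s = 23/56 — both in [0, 1], so the segments cross. Intersection point: (5/7, 5/7).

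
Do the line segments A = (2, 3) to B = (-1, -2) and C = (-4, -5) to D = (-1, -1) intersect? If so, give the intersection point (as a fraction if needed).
No (intersection of containing lines falls outside at least one segment)

Parametrize and solve: t = 0, s = 2. At least one of these is outside [0, 1], so the segments do not intersect.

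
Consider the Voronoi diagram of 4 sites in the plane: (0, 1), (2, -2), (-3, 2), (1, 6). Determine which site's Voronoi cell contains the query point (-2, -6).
Nearest site = (2, -2)

The Voronoi cell of site s contains exactly those query points closer to s than to any other site. Compute squared distances from q = (-2, -6) to each site:
  (2 − -2)² + (-2 − -6)² = 32
  (0 − -2)² + (1 − -6)² = 53
  (-3 − -2)² + (2 − -6)² = 65
  (1 − -2)² + (6 − -6)² = 153
Minimum is attained by (2, -2), so q lies in its Voronoi cell.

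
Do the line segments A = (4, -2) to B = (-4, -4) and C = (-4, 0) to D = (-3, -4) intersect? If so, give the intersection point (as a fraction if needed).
Yes; intersection at (-52/17, -64/17) (t = 15/17 on AB, s = 16/17 on CD)

Parametrize AB as A + t(B − A) = (4 + -8 t, -2 + -2 t) and CD as C + s(D − C) = (-4 + 1 s, 0 + -4 s). Solve the linear system for (t, s). Determinant = -34 ≠ 0, so a unique intersection of the containing lines exists. Solution: t = 15/17, s = 16/17 — both in [0, 1], so the segments cross. Intersection point: (-52/17, -64/17).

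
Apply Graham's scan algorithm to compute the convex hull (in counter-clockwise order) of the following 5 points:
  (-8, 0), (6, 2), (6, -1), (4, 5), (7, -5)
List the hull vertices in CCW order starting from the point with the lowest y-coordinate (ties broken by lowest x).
Hull (CCW) = [(7, -5), (6, 2), (4, 5), (-8, 0)]

Graham scan procedure:
  1. Find the pivot p₀ = point with lowest y (tie → lowest x): (7, -5).
  2. Sort the remaining points by polar angle around p₀.
  3. Walk through sorted points, maintaining a stack; pop the top while the last three entries make a non-left turn (cross product ≤ 0).
  4. Final stack is the convex hull in CCW order: (7, -5), (6, 2), (4, 5), (-8, 0).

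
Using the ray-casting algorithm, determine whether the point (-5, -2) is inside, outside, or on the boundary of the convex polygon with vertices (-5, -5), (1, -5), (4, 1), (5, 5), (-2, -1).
The point (-5, -2) lies strictly outside the polygon

Cast a horizontal ray to the right from the query point and count how many polygon edges it crosses (each edge strictly once or zero times, handled with the usual half-open convention). 
Parity of crossings → even ⇒ outside.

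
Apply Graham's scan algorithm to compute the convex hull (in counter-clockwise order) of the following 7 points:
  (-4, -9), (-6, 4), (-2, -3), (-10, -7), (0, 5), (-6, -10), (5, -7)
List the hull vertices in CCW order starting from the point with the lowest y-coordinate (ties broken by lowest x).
Hull (CCW) = [(-6, -10), (5, -7), (0, 5), (-6, 4), (-10, -7)]

Graham scan procedure:
  1. Find the pivot p₀ = point with lowest y (tie → lowest x): (-6, -10).
  2. Sort the remaining points by polar angle around p₀.
  3. Walk through sorted points, maintaining a stack; pop the top while the last three entries make a non-left turn (cross product ≤ 0).
  4. Final stack is the convex hull in CCW order: (-6, -10), (5, -7), (0, 5), (-6, 4), (-10, -7).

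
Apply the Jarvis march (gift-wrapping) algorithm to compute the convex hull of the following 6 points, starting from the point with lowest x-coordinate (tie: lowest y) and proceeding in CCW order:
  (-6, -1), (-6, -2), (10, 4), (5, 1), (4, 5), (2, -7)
Hull (CCW) = [(-6, -2), (2, -7), (10, 4), (4, 5), (-6, -1)]

Jarvis march: at each step, from the current hull vertex p, select the next vertex q as the point such that every other point lies strictly to the left of (or on) the directed line p → q. (Equivalently: for every other point r, the cross product (q − p) × (r − p) ≥ 0.)
Starting point (lowest x, tie lowest y): (-6, -2). Wrap until returning to start. Resulting hull: (-6, -2), (2, -7), (10, 4), (4, 5), (-6, -1).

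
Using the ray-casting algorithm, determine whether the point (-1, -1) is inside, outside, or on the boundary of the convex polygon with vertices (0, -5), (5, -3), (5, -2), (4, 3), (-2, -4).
The point (-1, -1) lies strictly outside the polygon

Cast a horizontal ray to the right from the query point and count how many polygon edges it crosses (each edge strictly once or zero times, handled with the usual half-open convention). 
Parity of crossings → even ⇒ outside.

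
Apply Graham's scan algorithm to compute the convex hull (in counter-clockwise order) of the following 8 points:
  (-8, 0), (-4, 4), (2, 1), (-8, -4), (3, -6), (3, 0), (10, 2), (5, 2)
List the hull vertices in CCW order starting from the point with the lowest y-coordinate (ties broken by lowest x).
Hull (CCW) = [(3, -6), (10, 2), (-4, 4), (-8, 0), (-8, -4)]

Graham scan procedure:
  1. Find the pivot p₀ = point with lowest y (tie → lowest x): (3, -6).
  2. Sort the remaining points by polar angle around p₀.
  3. Walk through sorted points, maintaining a stack; pop the top while the last three entries make a non-left turn (cross product ≤ 0).
  4. Final stack is the convex hull in CCW order: (3, -6), (10, 2), (-4, 4), (-8, 0), (-8, -4).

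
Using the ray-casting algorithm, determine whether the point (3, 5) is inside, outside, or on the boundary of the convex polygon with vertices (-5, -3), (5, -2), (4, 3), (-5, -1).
The point (3, 5) lies strictly outside the polygon

Cast a horizontal ray to the right from the query point and count how many polygon edges it crosses (each edge strictly once or zero times, handled with the usual half-open convention). 
Parity of crossings → even ⇒ outside.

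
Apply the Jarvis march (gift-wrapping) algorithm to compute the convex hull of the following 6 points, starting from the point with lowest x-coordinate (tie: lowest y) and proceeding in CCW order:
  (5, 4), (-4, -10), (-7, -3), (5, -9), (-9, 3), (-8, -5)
Hull (CCW) = [(-9, 3), (-8, -5), (-4, -10), (5, -9), (5, 4)]

Jarvis march: at each step, from the current hull vertex p, select the next vertex q as the point such that every other point lies strictly to the left of (or on) the directed line p → q. (Equivalently: for every other point r, the cross product (q − p) × (r − p) ≥ 0.)
Starting point (lowest x, tie lowest y): (-9, 3). Wrap until returning to start. Resulting hull: (-9, 3), (-8, -5), (-4, -10), (5, -9), (5, 4).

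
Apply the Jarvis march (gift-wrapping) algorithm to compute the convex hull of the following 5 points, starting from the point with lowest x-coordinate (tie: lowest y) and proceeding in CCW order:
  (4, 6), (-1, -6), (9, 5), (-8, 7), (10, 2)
Hull (CCW) = [(-8, 7), (-1, -6), (10, 2), (9, 5), (4, 6)]

Jarvis march: at each step, from the current hull vertex p, select the next vertex q as the point such that every other point lies strictly to the left of (or on) the directed line p → q. (Equivalently: for every other point r, the cross product (q − p) × (r − p) ≥ 0.)
Starting point (lowest x, tie lowest y): (-8, 7). Wrap until returning to start. Resulting hull: (-8, 7), (-1, -6), (10, 2), (9, 5), (4, 6).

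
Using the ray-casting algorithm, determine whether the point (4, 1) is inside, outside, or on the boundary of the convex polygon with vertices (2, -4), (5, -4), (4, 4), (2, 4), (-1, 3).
The point (4, 1) lies strictly inside the polygon

Cast a horizontal ray to the right from the query point and count how many polygon edges it crosses (each edge strictly once or zero times, handled with the usual half-open convention). 
Parity of crossings → odd ⇒ inside.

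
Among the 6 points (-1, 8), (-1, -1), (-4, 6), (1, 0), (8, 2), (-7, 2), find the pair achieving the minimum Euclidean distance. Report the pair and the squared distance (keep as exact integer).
Pair = ((-1, -1), (1, 0)); squared distance = 5

Compute all C(6, 2) = 15 pairwise squared distances (x_i − x_j)² + (y_i − y_j)². The minimum is 5, attained by the pair ((-1, -1), (1, 0)).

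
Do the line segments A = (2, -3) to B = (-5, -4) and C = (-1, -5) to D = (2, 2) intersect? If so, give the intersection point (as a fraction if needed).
Yes; intersection at (-13/46, -153/46) (t = 15/46 on AB, s = 11/46 on CD)

Parametrize AB as A + t(B − A) = (2 + -7 t, -3 + -1 t) and CD as C + s(D − C) = (-1 + 3 s, -5 + 7 s). Solve the linear system for (t, s). Determinant = 46 ≠ 0, so a unique intersection of the containing lines exists. Solution: t = 15/46, s = 11/46 — both in [0, 1], so the segments cross. Intersection point: (-13/46, -153/46).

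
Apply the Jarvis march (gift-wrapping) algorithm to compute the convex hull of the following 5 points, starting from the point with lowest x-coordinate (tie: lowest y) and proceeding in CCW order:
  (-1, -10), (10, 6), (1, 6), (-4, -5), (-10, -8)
Hull (CCW) = [(-10, -8), (-1, -10), (10, 6), (1, 6)]

Jarvis march: at each step, from the current hull vertex p, select the next vertex q as the point such that every other point lies strictly to the left of (or on) the directed line p → q. (Equivalently: for every other point r, the cross product (q − p) × (r − p) ≥ 0.)
Starting point (lowest x, tie lowest y): (-10, -8). Wrap until returning to start. Resulting hull: (-10, -8), (-1, -10), (10, 6), (1, 6).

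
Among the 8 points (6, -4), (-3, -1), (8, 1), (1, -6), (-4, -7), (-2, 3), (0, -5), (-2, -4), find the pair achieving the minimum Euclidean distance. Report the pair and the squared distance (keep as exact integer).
Pair = ((1, -6), (0, -5)); squared distance = 2

Compute all C(8, 2) = 28 pairwise squared distances (x_i − x_j)² + (y_i − y_j)². The minimum is 2, attained by the pair ((1, -6), (0, -5)).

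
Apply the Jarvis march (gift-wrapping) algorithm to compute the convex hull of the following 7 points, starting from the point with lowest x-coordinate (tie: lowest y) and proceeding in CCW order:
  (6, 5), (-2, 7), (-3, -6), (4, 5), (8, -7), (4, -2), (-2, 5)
Hull (CCW) = [(-3, -6), (8, -7), (6, 5), (-2, 7)]

Jarvis march: at each step, from the current hull vertex p, select the next vertex q as the point such that every other point lies strictly to the left of (or on) the directed line p → q. (Equivalently: for every other point r, the cross product (q − p) × (r − p) ≥ 0.)
Starting point (lowest x, tie lowest y): (-3, -6). Wrap until returning to start. Resulting hull: (-3, -6), (8, -7), (6, 5), (-2, 7).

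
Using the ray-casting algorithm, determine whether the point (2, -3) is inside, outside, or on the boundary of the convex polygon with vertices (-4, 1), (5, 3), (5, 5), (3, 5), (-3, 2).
The point (2, -3) lies strictly outside the polygon

Cast a horizontal ray to the right from the query point and count how many polygon edges it crosses (each edge strictly once or zero times, handled with the usual half-open convention). 
Parity of crossings → even ⇒ outside.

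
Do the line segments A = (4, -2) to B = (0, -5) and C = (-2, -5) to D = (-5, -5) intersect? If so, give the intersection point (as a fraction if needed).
No (intersection of containing lines falls outside at least one segment)

Parametrize and solve: t = 1, s = -2/3. At least one of these is outside [0, 1], so the segments do not intersect.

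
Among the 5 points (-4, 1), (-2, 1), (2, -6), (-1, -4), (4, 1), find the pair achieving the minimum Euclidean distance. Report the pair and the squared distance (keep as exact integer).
Pair = ((-4, 1), (-2, 1)); squared distance = 4

Compute all C(5, 2) = 10 pairwise squared distances (x_i − x_j)² + (y_i − y_j)². The minimum is 4, attained by the pair ((-4, 1), (-2, 1)).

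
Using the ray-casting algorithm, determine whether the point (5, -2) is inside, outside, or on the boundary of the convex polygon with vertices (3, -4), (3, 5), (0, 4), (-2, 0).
The point (5, -2) lies strictly outside the polygon

Cast a horizontal ray to the right from the query point and count how many polygon edges it crosses (each edge strictly once or zero times, handled with the usual half-open convention). 
Parity of crossings → even ⇒ outside.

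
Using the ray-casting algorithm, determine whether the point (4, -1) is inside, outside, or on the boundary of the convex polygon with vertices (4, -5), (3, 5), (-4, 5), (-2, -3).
The point (4, -1) lies strictly outside the polygon

Cast a horizontal ray to the right from the query point and count how many polygon edges it crosses (each edge strictly once or zero times, handled with the usual half-open convention). 
Parity of crossings → even ⇒ outside.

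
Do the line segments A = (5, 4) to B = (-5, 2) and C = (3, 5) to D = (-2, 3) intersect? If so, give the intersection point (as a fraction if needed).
No (intersection of containing lines falls outside at least one segment)

Parametrize and solve: t = 9/10, s = 7/5. At least one of these is outside [0, 1], so the segments do not intersect.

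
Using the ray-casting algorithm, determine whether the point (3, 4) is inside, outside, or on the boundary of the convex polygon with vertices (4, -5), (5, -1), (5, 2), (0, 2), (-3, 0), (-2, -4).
The point (3, 4) lies strictly outside the polygon

Cast a horizontal ray to the right from the query point and count how many polygon edges it crosses (each edge strictly once or zero times, handled with the usual half-open convention). 
Parity of crossings → even ⇒ outside.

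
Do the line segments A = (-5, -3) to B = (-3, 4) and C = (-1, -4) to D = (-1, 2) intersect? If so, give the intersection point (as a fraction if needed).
No (intersection of containing lines falls outside at least one segment)

Parametrize and solve: t = 2, s = 5/2. At least one of these is outside [0, 1], so the segments do not intersect.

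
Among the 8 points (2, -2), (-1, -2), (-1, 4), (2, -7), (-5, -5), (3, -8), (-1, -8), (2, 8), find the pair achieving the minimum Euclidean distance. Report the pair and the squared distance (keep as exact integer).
Pair = ((2, -7), (3, -8)); squared distance = 2

Compute all C(8, 2) = 28 pairwise squared distances (x_i − x_j)² + (y_i − y_j)². The minimum is 2, attained by the pair ((2, -7), (3, -8)).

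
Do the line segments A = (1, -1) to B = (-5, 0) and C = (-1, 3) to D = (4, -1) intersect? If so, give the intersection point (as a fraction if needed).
No (intersection of containing lines falls outside at least one segment)

Parametrize and solve: t = -12/19, s = 22/19. At least one of these is outside [0, 1], so the segments do not intersect.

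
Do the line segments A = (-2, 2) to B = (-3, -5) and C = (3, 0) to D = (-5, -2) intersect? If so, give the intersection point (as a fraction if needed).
Yes; intersection at (-67/27, -37/27) (t = 13/27 on AB, s = 37/54 on CD)

Parametrize AB as A + t(B − A) = (-2 + -1 t, 2 + -7 t) and CD as C + s(D − C) = (3 + -8 s, 0 + -2 s). Solve the linear system for (t, s). Determinant = 54 ≠ 0, so a unique intersection of the containing lines exists. Solution: t = 13/27, s = 37/54 — both in [0, 1], so the segments cross. Intersection point: (-67/27, -37/27).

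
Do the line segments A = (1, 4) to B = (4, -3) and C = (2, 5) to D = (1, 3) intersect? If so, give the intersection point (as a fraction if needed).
Yes; intersection at (16/13, 45/13) (t = 1/13 on AB, s = 10/13 on CD)

Parametrize AB as A + t(B − A) = (1 + 3 t, 4 + -7 t) and CD as C + s(D − C) = (2 + -1 s, 5 + -2 s). Solve the linear system for (t, s). Determinant = 13 ≠ 0, so a unique intersection of the containing lines exists. Solution: t = 1/13, s = 10/13 — both in [0, 1], so the segments cross. Intersection point: (16/13, 45/13).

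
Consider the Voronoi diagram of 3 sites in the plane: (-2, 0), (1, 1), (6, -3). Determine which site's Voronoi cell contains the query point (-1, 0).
Nearest site = (-2, 0)

The Voronoi cell of site s contains exactly those query points closer to s than to any other site. Compute squared distances from q = (-1, 0) to each site:
  (-2 − -1)² + (0 − 0)² = 1
  (1 − -1)² + (1 − 0)² = 5
  (6 − -1)² + (-3 − 0)² = 58
Minimum is attained by (-2, 0), so q lies in its Voronoi cell.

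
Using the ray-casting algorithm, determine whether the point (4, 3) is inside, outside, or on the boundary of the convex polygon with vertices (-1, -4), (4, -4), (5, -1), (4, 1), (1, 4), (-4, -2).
The point (4, 3) lies strictly outside the polygon

Cast a horizontal ray to the right from the query point and count how many polygon edges it crosses (each edge strictly once or zero times, handled with the usual half-open convention). 
Parity of crossings → even ⇒ outside.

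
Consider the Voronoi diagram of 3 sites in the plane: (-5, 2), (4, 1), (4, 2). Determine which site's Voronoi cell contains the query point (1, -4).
Nearest site = (4, 1)

The Voronoi cell of site s contains exactly those query points closer to s than to any other site. Compute squared distances from q = (1, -4) to each site:
  (4 − 1)² + (1 − -4)² = 34
  (4 − 1)² + (2 − -4)² = 45
  (-5 − 1)² + (2 − -4)² = 72
Minimum is attained by (4, 1), so q lies in its Voronoi cell.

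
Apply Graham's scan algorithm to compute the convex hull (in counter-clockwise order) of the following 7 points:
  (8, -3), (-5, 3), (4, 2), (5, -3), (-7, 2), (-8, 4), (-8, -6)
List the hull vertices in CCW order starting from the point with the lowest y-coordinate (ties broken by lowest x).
Hull (CCW) = [(-8, -6), (8, -3), (4, 2), (-8, 4)]

Graham scan procedure:
  1. Find the pivot p₀ = point with lowest y (tie → lowest x): (-8, -6).
  2. Sort the remaining points by polar angle around p₀.
  3. Walk through sorted points, maintaining a stack; pop the top while the last three entries make a non-left turn (cross product ≤ 0).
  4. Final stack is the convex hull in CCW order: (-8, -6), (8, -3), (4, 2), (-8, 4).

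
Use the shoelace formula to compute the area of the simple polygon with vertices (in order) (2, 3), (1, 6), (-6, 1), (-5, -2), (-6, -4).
Area = 61/2

Shoelace formula: Area = (1/2) |Σ_i (x_i · y_{i+1} − x_{i+1} · y_i)| (indices mod n). Compute each cross term:
  (2)(6) − (1)(3) = 9
  (1)(1) − (-6)(6) = 37
  (-6)(-2) − (-5)(1) = 17
  (-5)(-4) − (-6)(-2) = 8
  (-6)(3) − (2)(-4) = -10
Sum = 61, so (signed) Area = 61/2 = 61/2, |Area| = 61/2.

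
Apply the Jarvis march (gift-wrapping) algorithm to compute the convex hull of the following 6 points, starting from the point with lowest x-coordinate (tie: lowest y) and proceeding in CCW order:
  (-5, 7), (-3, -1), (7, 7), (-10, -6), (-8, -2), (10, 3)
Hull (CCW) = [(-10, -6), (10, 3), (7, 7), (-5, 7)]

Jarvis march: at each step, from the current hull vertex p, select the next vertex q as the point such that every other point lies strictly to the left of (or on) the directed line p → q. (Equivalently: for every other point r, the cross product (q − p) × (r − p) ≥ 0.)
Starting point (lowest x, tie lowest y): (-10, -6). Wrap until returning to start. Resulting hull: (-10, -6), (10, 3), (7, 7), (-5, 7).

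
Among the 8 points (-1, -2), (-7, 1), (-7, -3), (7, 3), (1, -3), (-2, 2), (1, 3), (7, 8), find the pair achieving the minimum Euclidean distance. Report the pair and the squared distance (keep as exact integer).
Pair = ((-1, -2), (1, -3)); squared distance = 5

Compute all C(8, 2) = 28 pairwise squared distances (x_i − x_j)² + (y_i − y_j)². The minimum is 5, attained by the pair ((-1, -2), (1, -3)).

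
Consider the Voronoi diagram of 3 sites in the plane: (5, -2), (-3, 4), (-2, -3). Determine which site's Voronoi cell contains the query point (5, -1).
Nearest site = (5, -2)

The Voronoi cell of site s contains exactly those query points closer to s than to any other site. Compute squared distances from q = (5, -1) to each site:
  (5 − 5)² + (-2 − -1)² = 1
  (-2 − 5)² + (-3 − -1)² = 53
  (-3 − 5)² + (4 − -1)² = 89
Minimum is attained by (5, -2), so q lies in its Voronoi cell.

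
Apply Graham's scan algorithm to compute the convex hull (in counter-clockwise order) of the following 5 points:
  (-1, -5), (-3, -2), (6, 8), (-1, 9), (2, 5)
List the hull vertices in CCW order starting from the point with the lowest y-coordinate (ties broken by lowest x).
Hull (CCW) = [(-1, -5), (6, 8), (-1, 9), (-3, -2)]

Graham scan procedure:
  1. Find the pivot p₀ = point with lowest y (tie → lowest x): (-1, -5).
  2. Sort the remaining points by polar angle around p₀.
  3. Walk through sorted points, maintaining a stack; pop the top while the last three entries make a non-left turn (cross product ≤ 0).
  4. Final stack is the convex hull in CCW order: (-1, -5), (6, 8), (-1, 9), (-3, -2).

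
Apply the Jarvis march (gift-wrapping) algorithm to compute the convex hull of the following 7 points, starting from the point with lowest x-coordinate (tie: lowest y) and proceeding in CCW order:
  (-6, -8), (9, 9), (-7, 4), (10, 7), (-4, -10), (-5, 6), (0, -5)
Hull (CCW) = [(-7, 4), (-6, -8), (-4, -10), (10, 7), (9, 9), (-5, 6)]

Jarvis march: at each step, from the current hull vertex p, select the next vertex q as the point such that every other point lies strictly to the left of (or on) the directed line p → q. (Equivalently: for every other point r, the cross product (q − p) × (r − p) ≥ 0.)
Starting point (lowest x, tie lowest y): (-7, 4). Wrap until returning to start. Resulting hull: (-7, 4), (-6, -8), (-4, -10), (10, 7), (9, 9), (-5, 6).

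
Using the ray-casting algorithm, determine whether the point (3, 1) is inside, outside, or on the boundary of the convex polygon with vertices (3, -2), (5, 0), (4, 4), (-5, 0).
The point (3, 1) lies strictly inside the polygon

Cast a horizontal ray to the right from the query point and count how many polygon edges it crosses (each edge strictly once or zero times, handled with the usual half-open convention). 
Parity of crossings → odd ⇒ inside.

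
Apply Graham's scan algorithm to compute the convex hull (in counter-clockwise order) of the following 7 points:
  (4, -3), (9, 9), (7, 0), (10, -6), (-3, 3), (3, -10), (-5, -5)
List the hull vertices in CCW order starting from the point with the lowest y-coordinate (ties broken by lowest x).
Hull (CCW) = [(3, -10), (10, -6), (9, 9), (-3, 3), (-5, -5)]

Graham scan procedure:
  1. Find the pivot p₀ = point with lowest y (tie → lowest x): (3, -10).
  2. Sort the remaining points by polar angle around p₀.
  3. Walk through sorted points, maintaining a stack; pop the top while the last three entries make a non-left turn (cross product ≤ 0).
  4. Final stack is the convex hull in CCW order: (3, -10), (10, -6), (9, 9), (-3, 3), (-5, -5).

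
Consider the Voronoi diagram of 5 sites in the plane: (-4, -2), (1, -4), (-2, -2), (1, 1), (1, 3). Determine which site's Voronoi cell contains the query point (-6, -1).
Nearest site = (-4, -2)

The Voronoi cell of site s contains exactly those query points closer to s than to any other site. Compute squared distances from q = (-6, -1) to each site:
  (-4 − -6)² + (-2 − -1)² = 5
  (-2 − -6)² + (-2 − -1)² = 17
  (1 − -6)² + (1 − -1)² = 53
  (1 − -6)² + (-4 − -1)² = 58
  (1 − -6)² + (3 − -1)² = 65
Minimum is attained by (-4, -2), so q lies in its Voronoi cell.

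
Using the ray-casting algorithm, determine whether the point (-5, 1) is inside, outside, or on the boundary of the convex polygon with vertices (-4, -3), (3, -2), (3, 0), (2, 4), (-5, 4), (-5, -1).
The point (-5, 1) lies on the polygon boundary

Boundary check: the query satisfies the collinearity and bounding-box conditions for some polygon edge, so it lies exactly on the boundary.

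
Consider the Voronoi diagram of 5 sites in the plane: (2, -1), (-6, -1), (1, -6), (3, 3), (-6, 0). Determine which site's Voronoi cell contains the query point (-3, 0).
Nearest site = (-6, 0)

The Voronoi cell of site s contains exactly those query points closer to s than to any other site. Compute squared distances from q = (-3, 0) to each site:
  (-6 − -3)² + (0 − 0)² = 9
  (-6 − -3)² + (-1 − 0)² = 10
  (2 − -3)² + (-1 − 0)² = 26
  (3 − -3)² + (3 − 0)² = 45
  (1 − -3)² + (-6 − 0)² = 52
Minimum is attained by (-6, 0), so q lies in its Voronoi cell.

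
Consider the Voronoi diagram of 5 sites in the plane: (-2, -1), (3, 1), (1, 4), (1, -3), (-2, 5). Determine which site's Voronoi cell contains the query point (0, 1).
Nearest site = (-2, -1)

The Voronoi cell of site s contains exactly those query points closer to s than to any other site. Compute squared distances from q = (0, 1) to each site:
  (-2 − 0)² + (-1 − 1)² = 8
  (3 − 0)² + (1 − 1)² = 9
  (1 − 0)² + (4 − 1)² = 10
  (1 − 0)² + (-3 − 1)² = 17
  (-2 − 0)² + (5 − 1)² = 20
Minimum is attained by (-2, -1), so q lies in its Voronoi cell.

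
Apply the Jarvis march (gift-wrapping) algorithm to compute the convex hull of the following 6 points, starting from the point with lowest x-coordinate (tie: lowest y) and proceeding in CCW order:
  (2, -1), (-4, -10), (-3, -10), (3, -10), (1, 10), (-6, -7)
Hull (CCW) = [(-6, -7), (-4, -10), (3, -10), (1, 10)]

Jarvis march: at each step, from the current hull vertex p, select the next vertex q as the point such that every other point lies strictly to the left of (or on) the directed line p → q. (Equivalently: for every other point r, the cross product (q − p) × (r − p) ≥ 0.)
Starting point (lowest x, tie lowest y): (-6, -7). Wrap until returning to start. Resulting hull: (-6, -7), (-4, -10), (3, -10), (1, 10).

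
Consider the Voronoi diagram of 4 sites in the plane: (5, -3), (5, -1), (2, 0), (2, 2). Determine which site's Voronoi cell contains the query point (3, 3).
Nearest site = (2, 2)

The Voronoi cell of site s contains exactly those query points closer to s than to any other site. Compute squared distances from q = (3, 3) to each site:
  (2 − 3)² + (2 − 3)² = 2
  (2 − 3)² + (0 − 3)² = 10
  (5 − 3)² + (-1 − 3)² = 20
  (5 − 3)² + (-3 − 3)² = 40
Minimum is attained by (2, 2), so q lies in its Voronoi cell.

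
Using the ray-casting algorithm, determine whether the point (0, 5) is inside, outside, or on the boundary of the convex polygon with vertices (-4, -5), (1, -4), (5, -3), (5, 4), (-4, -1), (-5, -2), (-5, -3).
The point (0, 5) lies strictly outside the polygon

Cast a horizontal ray to the right from the query point and count how many polygon edges it crosses (each edge strictly once or zero times, handled with the usual half-open convention). 
Parity of crossings → even ⇒ outside.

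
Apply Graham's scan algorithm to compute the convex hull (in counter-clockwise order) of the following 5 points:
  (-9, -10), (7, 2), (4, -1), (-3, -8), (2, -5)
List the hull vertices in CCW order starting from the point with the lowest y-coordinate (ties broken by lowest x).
Hull (CCW) = [(-9, -10), (-3, -8), (2, -5), (7, 2)]

Graham scan procedure:
  1. Find the pivot p₀ = point with lowest y (tie → lowest x): (-9, -10).
  2. Sort the remaining points by polar angle around p₀.
  3. Walk through sorted points, maintaining a stack; pop the top while the last three entries make a non-left turn (cross product ≤ 0).
  4. Final stack is the convex hull in CCW order: (-9, -10), (-3, -8), (2, -5), (7, 2).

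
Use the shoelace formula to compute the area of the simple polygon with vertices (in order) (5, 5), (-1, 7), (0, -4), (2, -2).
Area = 36

Shoelace formula: Area = (1/2) |Σ_i (x_i · y_{i+1} − x_{i+1} · y_i)| (indices mod n). Compute each cross term:
  (5)(7) − (-1)(5) = 40
  (-1)(-4) − (0)(7) = 4
  (0)(-2) − (2)(-4) = 8
  (2)(5) − (5)(-2) = 20
Sum = 72, so (signed) Area = 72/2 = 36, |Area| = 36.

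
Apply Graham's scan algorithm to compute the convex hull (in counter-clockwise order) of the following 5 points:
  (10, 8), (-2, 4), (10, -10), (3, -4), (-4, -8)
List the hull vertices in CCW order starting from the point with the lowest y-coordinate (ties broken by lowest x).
Hull (CCW) = [(10, -10), (10, 8), (-2, 4), (-4, -8)]

Graham scan procedure:
  1. Find the pivot p₀ = point with lowest y (tie → lowest x): (10, -10).
  2. Sort the remaining points by polar angle around p₀.
  3. Walk through sorted points, maintaining a stack; pop the top while the last three entries make a non-left turn (cross product ≤ 0).
  4. Final stack is the convex hull in CCW order: (10, -10), (10, 8), (-2, 4), (-4, -8).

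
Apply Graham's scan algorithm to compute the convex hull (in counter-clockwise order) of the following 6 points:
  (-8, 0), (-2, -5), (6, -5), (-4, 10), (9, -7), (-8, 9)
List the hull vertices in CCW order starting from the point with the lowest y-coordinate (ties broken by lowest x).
Hull (CCW) = [(9, -7), (-4, 10), (-8, 9), (-8, 0), (-2, -5)]

Graham scan procedure:
  1. Find the pivot p₀ = point with lowest y (tie → lowest x): (9, -7).
  2. Sort the remaining points by polar angle around p₀.
  3. Walk through sorted points, maintaining a stack; pop the top while the last three entries make a non-left turn (cross product ≤ 0).
  4. Final stack is the convex hull in CCW order: (9, -7), (-4, 10), (-8, 9), (-8, 0), (-2, -5).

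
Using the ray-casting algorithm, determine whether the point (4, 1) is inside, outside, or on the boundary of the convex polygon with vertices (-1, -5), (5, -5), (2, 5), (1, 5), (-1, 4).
The point (4, 1) lies strictly outside the polygon

Cast a horizontal ray to the right from the query point and count how many polygon edges it crosses (each edge strictly once or zero times, handled with the usual half-open convention). 
Parity of crossings → even ⇒ outside.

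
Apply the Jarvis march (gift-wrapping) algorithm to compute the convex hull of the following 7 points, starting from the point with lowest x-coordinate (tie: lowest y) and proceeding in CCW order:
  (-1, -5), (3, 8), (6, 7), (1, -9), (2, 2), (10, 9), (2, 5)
Hull (CCW) = [(-1, -5), (1, -9), (10, 9), (3, 8), (2, 5)]

Jarvis march: at each step, from the current hull vertex p, select the next vertex q as the point such that every other point lies strictly to the left of (or on) the directed line p → q. (Equivalently: for every other point r, the cross product (q − p) × (r − p) ≥ 0.)
Starting point (lowest x, tie lowest y): (-1, -5). Wrap until returning to start. Resulting hull: (-1, -5), (1, -9), (10, 9), (3, 8), (2, 5).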